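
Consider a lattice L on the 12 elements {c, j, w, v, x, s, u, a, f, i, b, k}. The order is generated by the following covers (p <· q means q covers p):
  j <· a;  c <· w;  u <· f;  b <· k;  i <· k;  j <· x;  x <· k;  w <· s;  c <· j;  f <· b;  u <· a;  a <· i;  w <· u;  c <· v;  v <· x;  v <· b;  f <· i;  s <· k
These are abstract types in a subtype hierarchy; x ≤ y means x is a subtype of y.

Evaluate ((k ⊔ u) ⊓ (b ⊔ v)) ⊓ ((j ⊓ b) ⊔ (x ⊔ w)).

b

k ∨ u = k
b ∨ v = b
k ∧ b = b
j ∧ b = c
x ∨ w = k
c ∨ k = k
b ∧ k = b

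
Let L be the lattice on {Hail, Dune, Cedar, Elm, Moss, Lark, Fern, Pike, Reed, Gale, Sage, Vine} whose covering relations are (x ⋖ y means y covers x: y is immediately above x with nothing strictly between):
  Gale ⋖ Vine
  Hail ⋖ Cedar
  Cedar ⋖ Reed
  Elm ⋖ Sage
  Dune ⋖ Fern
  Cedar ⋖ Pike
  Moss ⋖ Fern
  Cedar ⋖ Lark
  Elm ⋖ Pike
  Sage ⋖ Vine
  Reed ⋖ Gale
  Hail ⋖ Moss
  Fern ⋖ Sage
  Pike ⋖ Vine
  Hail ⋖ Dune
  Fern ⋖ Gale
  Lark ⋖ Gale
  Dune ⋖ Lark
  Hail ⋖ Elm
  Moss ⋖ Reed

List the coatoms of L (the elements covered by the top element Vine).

The coatoms are exactly the elements covered by Vine: Gale, Pike, Sage.

Gale, Pike, Sage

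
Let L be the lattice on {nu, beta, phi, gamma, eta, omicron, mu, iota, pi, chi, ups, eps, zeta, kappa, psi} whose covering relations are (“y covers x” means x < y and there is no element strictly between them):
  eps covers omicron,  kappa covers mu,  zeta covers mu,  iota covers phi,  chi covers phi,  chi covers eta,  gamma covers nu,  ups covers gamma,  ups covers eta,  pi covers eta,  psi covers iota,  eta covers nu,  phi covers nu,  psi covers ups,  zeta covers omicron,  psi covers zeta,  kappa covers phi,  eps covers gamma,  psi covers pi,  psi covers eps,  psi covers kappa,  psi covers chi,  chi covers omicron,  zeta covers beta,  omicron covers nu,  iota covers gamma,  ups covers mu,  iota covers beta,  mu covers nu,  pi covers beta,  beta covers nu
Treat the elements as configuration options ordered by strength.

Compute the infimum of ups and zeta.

mu

Common lower bounds of {ups, zeta}: mu, nu.
The greatest among these is mu.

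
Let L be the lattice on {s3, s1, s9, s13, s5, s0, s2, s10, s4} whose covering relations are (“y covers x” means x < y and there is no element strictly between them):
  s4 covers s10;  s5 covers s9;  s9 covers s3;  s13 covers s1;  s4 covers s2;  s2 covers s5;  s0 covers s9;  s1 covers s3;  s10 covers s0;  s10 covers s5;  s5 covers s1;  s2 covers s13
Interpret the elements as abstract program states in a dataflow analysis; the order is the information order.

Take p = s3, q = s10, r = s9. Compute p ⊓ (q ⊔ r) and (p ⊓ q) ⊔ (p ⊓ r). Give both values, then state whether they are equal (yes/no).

q ⊔ r = s10, so p ⊓ (q ⊔ r) = s3 ⊓ s10 = s3.
p ⊓ q = s3 and p ⊓ r = s3, so (p ⊓ q) ⊔ (p ⊓ r) = s3 ⊔ s3 = s3.
Equal: yes.

s3; s3; yes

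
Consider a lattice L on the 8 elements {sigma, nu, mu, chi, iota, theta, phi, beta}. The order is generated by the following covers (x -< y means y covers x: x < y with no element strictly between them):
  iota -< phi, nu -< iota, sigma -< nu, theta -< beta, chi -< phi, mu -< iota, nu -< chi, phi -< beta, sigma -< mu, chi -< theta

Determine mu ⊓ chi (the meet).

Common lower bounds of {mu, chi}: sigma.
The greatest among these is sigma.

sigma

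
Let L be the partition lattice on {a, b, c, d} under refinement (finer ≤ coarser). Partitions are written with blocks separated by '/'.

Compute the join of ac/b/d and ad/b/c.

acd/b

The join of ac/b/d and ad/b/c merges any blocks that overlap across the partitions, giving acd/b.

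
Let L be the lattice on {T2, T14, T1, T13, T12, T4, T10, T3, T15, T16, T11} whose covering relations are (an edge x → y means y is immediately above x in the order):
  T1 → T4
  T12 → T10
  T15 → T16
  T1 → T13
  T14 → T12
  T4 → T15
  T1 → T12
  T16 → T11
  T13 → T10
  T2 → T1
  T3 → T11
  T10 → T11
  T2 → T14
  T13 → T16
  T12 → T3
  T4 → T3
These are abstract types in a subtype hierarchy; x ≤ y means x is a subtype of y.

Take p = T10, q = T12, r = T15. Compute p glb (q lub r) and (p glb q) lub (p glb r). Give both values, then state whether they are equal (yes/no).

q lub r = T11, so p glb (q lub r) = T10 glb T11 = T10.
p glb q = T12 and p glb r = T1, so (p glb q) lub (p glb r) = T12 lub T1 = T12.
Equal: no.

T10; T12; no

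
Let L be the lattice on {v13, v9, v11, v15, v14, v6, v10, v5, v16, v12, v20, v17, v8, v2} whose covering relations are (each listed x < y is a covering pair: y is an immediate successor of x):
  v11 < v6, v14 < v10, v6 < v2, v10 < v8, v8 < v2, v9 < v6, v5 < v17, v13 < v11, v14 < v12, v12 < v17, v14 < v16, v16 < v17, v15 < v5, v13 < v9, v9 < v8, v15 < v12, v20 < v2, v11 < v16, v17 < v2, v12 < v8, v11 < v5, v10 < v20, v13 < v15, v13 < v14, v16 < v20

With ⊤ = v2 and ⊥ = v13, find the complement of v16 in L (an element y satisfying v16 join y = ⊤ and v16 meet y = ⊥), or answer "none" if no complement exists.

v9

Need y with v16 ∨ y = v2 and v16 ∧ y = v13.
Checking each element gives: v9.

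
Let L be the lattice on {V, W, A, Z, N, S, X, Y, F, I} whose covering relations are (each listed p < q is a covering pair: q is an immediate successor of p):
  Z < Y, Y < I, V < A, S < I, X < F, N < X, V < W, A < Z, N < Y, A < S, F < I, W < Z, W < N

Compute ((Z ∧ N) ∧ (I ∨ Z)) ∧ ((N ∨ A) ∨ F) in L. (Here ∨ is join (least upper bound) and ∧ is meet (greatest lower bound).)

W

Z ∧ N = W
I ∨ Z = I
W ∧ I = W
N ∨ A = Y
Y ∨ F = I
W ∧ I = W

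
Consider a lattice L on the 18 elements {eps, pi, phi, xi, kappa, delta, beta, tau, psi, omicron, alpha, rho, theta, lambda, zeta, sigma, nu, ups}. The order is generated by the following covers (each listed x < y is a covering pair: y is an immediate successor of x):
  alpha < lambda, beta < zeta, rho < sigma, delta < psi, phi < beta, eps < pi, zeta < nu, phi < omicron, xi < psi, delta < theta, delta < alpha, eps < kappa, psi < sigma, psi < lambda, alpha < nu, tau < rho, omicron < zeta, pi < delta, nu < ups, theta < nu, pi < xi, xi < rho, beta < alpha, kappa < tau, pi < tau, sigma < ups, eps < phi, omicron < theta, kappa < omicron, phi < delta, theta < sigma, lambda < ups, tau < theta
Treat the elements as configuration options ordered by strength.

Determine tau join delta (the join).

theta

Common upper bounds of {tau, delta}: nu, sigma, theta, ups.
The least among these is theta.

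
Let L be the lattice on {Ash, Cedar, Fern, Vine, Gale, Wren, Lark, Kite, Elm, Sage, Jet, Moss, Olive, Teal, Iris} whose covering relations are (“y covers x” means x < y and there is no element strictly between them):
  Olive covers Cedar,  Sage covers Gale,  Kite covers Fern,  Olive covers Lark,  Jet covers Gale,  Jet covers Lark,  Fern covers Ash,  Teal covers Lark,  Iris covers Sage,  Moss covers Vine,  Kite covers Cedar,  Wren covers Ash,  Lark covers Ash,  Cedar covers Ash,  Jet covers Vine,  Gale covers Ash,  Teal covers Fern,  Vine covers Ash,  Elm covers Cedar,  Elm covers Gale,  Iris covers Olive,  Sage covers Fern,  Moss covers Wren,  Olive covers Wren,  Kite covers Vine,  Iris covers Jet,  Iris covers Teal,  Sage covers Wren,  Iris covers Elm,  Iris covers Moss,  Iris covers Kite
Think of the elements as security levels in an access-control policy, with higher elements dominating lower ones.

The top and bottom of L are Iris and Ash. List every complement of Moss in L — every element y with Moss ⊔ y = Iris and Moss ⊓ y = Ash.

Need y with Moss ∨ y = Iris and Moss ∧ y = Ash.
Checking each element gives: Cedar, Elm, Fern, Gale, Lark, Teal.

Cedar, Elm, Fern, Gale, Lark, Teal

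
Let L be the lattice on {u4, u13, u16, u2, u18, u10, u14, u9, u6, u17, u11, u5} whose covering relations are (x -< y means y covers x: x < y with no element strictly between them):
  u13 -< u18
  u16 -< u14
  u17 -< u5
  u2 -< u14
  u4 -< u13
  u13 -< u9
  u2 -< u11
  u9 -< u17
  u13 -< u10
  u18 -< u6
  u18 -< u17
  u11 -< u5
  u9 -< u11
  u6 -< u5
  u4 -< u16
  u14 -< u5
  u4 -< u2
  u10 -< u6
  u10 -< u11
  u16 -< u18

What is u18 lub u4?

Common upper bounds of {u18, u4}: u17, u18, u5, u6.
The least among these is u18.

u18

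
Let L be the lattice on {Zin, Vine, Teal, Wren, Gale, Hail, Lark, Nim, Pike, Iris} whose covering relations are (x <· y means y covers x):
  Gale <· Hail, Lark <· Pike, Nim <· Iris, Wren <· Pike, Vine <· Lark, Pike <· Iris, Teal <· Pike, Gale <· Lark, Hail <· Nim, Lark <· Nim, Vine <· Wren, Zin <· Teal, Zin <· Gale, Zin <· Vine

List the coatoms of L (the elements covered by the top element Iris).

The coatoms are exactly the elements covered by Iris: Nim, Pike.

Nim, Pike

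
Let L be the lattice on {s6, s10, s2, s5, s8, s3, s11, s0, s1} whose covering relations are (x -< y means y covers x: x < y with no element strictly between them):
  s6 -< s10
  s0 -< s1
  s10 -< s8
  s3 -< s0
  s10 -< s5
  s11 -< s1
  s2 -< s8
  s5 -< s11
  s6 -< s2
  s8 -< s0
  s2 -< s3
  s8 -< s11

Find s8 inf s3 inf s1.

s2

Common lower bounds of {s8, s3, s1}: s2, s6.
The greatest among these is s2.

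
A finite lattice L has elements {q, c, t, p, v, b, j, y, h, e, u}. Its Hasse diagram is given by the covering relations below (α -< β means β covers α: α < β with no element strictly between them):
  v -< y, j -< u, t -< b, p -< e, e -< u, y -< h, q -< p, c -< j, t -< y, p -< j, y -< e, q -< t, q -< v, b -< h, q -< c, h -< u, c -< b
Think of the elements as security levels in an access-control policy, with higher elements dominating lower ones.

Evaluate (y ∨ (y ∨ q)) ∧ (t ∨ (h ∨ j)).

y ∨ q = y
y ∨ y = y
h ∨ j = u
t ∨ u = u
y ∧ u = y

y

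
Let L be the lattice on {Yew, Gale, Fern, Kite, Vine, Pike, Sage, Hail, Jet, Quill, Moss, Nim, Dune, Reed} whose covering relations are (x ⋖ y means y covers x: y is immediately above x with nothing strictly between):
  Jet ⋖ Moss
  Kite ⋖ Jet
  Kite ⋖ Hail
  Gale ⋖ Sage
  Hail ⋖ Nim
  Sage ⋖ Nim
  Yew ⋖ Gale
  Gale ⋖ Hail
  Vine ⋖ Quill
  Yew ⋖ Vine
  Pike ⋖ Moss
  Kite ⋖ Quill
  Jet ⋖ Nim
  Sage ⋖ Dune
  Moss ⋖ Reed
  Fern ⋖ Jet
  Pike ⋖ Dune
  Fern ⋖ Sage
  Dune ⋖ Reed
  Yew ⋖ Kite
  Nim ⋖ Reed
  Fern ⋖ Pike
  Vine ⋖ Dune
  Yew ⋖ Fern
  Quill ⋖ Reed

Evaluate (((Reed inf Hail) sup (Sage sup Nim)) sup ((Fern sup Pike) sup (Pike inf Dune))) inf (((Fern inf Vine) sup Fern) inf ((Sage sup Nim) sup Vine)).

Fern

Reed ∧ Hail = Hail
Sage ∨ Nim = Nim
Hail ∨ Nim = Nim
Fern ∨ Pike = Pike
Pike ∧ Dune = Pike
Pike ∨ Pike = Pike
Nim ∨ Pike = Reed
Fern ∧ Vine = Yew
Yew ∨ Fern = Fern
Sage ∨ Nim = Nim
Nim ∨ Vine = Reed
Fern ∧ Reed = Fern
Reed ∧ Fern = Fern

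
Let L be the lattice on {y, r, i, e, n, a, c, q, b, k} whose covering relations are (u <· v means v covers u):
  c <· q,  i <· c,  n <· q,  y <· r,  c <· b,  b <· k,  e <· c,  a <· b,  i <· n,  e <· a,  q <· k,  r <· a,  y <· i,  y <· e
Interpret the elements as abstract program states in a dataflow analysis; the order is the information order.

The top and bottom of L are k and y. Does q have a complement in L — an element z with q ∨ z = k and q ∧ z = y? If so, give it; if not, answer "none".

Need z with q ∨ z = k and q ∧ z = y.
Checking each element gives: r.

r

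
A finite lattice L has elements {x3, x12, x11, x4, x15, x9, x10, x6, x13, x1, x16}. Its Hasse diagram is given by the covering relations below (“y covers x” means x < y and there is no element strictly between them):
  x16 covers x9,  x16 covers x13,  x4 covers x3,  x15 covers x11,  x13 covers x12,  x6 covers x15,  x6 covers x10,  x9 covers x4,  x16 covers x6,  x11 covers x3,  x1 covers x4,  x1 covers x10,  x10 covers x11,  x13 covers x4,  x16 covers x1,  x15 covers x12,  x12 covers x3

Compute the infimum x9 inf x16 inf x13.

Common lower bounds of {x9, x16, x13}: x3, x4.
The greatest among these is x4.

x4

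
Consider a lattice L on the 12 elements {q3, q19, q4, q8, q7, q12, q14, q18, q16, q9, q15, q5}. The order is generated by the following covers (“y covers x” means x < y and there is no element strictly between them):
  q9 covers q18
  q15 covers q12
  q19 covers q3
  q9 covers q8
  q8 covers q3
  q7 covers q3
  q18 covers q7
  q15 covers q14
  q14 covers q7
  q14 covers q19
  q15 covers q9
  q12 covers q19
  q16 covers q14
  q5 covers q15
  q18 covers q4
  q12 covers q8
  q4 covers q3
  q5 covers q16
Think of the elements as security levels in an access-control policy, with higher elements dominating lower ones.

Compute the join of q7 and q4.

Common upper bounds of {q7, q4}: q15, q18, q5, q9.
The least among these is q18.

q18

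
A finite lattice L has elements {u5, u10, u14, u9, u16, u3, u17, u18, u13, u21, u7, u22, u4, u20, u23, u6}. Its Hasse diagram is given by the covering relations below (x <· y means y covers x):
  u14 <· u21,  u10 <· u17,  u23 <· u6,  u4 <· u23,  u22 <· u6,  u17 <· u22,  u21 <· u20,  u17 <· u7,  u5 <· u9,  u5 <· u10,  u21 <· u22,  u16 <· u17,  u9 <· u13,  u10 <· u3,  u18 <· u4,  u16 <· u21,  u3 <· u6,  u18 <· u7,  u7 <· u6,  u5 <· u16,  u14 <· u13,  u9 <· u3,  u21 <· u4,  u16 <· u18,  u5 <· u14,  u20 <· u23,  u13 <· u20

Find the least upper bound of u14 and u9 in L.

u13

Common upper bounds of {u14, u9}: u13, u20, u23, u6.
The least among these is u13.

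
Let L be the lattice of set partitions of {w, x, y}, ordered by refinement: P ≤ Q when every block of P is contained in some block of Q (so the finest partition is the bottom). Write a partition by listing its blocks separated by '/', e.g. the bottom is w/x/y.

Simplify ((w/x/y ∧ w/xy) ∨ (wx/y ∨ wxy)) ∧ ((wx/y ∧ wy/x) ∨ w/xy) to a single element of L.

w/xy

w/x/y ∧ w/xy = w/x/y
wx/y ∨ wxy = wxy
w/x/y ∨ wxy = wxy
wx/y ∧ wy/x = w/x/y
w/x/y ∨ w/xy = w/xy
wxy ∧ w/xy = w/xy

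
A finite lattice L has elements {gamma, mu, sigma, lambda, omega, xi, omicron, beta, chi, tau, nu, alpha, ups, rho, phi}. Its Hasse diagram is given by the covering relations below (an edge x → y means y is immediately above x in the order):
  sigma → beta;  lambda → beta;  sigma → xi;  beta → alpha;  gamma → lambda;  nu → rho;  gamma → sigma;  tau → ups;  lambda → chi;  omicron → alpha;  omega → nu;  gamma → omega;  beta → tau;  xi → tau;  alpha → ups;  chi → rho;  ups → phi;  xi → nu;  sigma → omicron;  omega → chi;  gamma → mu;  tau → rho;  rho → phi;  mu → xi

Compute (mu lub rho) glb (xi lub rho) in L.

mu ∨ rho = rho
xi ∨ rho = rho
rho ∧ rho = rho

rho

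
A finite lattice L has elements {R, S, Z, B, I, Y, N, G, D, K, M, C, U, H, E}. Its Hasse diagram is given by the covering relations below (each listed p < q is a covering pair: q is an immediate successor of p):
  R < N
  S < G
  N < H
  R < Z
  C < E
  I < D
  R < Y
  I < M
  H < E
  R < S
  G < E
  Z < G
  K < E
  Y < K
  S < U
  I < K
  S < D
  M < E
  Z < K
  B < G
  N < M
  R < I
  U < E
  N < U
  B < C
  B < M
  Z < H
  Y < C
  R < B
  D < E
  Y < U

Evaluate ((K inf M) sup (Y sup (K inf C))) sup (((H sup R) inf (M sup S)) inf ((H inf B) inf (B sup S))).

K ∧ M = I
K ∧ C = Y
Y ∨ Y = Y
I ∨ Y = K
H ∨ R = H
M ∨ S = E
H ∧ E = H
H ∧ B = R
B ∨ S = G
R ∧ G = R
H ∧ R = R
K ∨ R = K

K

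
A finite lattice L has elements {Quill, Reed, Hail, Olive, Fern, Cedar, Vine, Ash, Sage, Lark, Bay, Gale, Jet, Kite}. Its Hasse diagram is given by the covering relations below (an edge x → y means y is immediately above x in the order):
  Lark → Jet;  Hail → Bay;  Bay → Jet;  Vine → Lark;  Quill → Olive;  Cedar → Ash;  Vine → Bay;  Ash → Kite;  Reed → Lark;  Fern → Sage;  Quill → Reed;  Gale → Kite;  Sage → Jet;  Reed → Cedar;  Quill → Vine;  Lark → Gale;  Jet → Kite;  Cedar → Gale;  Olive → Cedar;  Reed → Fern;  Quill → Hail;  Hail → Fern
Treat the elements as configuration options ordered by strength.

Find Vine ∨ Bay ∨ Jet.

Common upper bounds of {Vine, Bay, Jet}: Jet, Kite.
The least among these is Jet.

Jet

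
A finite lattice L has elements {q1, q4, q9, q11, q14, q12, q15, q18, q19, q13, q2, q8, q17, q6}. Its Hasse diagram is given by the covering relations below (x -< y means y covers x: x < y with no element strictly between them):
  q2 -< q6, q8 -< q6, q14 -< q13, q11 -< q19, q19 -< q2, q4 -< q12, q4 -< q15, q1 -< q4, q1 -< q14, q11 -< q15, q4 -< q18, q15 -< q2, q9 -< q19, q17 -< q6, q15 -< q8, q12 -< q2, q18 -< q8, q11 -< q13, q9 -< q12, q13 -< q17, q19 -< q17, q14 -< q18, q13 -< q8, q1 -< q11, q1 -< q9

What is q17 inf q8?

q13

Common lower bounds of {q17, q8}: q1, q11, q13, q14.
The greatest among these is q13.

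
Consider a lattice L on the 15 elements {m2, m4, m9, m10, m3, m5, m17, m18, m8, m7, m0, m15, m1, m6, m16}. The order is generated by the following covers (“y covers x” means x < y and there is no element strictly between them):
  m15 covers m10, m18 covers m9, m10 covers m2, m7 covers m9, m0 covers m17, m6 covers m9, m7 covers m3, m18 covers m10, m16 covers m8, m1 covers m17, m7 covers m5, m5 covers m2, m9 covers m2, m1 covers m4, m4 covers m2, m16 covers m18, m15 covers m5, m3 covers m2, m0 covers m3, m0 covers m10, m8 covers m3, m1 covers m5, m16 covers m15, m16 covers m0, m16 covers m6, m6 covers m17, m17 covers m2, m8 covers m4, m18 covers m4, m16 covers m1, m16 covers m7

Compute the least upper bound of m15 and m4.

Common upper bounds of {m15, m4}: m16.
The least among these is m16.

m16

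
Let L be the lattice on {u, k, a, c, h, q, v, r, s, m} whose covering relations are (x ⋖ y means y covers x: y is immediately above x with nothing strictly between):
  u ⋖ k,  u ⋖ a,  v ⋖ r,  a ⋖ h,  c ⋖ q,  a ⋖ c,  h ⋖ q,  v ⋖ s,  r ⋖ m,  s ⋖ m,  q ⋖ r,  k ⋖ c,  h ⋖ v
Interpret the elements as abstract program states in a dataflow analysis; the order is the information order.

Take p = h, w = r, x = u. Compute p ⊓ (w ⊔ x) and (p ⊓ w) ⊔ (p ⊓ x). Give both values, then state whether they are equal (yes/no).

w ⊔ x = r, so p ⊓ (w ⊔ x) = h ⊓ r = h.
p ⊓ w = h and p ⊓ x = u, so (p ⊓ w) ⊔ (p ⊓ x) = h ⊔ u = h.
Equal: yes.

h; h; yes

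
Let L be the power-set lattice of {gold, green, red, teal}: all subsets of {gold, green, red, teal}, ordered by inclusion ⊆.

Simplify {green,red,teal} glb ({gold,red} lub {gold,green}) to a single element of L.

{green,red}

{gold,red} ∨ {gold,green} = {gold,green,red}
{green,red,teal} ∧ {gold,green,red} = {green,red}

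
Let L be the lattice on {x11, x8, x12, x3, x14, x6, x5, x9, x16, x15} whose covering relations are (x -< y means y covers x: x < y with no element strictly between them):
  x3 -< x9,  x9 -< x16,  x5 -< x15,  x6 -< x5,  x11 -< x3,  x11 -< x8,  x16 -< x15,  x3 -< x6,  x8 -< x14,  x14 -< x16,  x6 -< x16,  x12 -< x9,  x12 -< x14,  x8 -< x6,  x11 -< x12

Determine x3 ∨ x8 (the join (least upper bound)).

x6

Common upper bounds of {x3, x8}: x15, x16, x5, x6.
The least among these is x6.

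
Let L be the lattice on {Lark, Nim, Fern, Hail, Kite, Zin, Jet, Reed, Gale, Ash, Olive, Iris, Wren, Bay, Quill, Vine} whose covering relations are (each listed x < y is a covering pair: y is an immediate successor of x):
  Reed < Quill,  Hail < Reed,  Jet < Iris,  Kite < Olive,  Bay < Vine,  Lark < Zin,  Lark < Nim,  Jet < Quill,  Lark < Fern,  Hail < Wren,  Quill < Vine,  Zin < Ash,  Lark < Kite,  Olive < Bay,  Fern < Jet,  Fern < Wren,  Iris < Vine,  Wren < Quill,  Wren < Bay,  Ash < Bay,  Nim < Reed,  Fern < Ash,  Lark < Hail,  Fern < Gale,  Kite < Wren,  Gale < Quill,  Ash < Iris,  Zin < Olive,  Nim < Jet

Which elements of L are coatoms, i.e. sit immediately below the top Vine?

The coatoms are exactly the elements covered by Vine: Bay, Iris, Quill.

Bay, Iris, Quill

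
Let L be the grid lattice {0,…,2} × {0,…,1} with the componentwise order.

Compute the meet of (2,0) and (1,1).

In a product of chains, the meet is componentwise min, giving (1,0).

(1,0)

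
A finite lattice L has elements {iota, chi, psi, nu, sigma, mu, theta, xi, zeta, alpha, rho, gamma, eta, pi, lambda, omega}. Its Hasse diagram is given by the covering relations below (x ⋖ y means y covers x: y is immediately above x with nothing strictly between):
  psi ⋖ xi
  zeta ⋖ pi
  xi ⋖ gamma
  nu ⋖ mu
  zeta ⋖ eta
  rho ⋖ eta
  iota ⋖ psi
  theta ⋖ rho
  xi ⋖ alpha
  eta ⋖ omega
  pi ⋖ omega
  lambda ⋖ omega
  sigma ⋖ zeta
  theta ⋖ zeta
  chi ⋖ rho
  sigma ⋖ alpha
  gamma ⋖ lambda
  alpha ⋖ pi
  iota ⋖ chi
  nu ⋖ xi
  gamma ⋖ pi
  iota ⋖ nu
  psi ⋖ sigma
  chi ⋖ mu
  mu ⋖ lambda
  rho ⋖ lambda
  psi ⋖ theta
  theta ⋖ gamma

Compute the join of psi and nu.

xi

Common upper bounds of {psi, nu}: alpha, gamma, lambda, omega, pi, xi.
The least among these is xi.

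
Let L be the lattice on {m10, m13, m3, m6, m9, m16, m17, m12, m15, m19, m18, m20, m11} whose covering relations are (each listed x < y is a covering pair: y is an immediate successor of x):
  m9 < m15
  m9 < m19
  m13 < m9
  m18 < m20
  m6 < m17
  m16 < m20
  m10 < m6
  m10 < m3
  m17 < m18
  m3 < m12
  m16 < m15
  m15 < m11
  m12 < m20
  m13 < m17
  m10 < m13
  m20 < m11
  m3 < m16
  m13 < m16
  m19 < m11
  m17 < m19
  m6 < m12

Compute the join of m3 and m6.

Common upper bounds of {m3, m6}: m11, m12, m20.
The least among these is m12.

m12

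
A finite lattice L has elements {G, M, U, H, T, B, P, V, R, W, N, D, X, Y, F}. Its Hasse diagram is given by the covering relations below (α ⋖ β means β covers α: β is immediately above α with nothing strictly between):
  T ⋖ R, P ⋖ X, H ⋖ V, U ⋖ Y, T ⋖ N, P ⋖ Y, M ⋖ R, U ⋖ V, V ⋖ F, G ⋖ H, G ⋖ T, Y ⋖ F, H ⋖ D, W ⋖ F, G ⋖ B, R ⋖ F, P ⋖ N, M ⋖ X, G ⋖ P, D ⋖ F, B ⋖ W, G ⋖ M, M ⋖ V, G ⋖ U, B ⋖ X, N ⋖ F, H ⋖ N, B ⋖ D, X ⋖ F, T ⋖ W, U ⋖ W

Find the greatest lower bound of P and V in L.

G

Common lower bounds of {P, V}: G.
The greatest among these is G.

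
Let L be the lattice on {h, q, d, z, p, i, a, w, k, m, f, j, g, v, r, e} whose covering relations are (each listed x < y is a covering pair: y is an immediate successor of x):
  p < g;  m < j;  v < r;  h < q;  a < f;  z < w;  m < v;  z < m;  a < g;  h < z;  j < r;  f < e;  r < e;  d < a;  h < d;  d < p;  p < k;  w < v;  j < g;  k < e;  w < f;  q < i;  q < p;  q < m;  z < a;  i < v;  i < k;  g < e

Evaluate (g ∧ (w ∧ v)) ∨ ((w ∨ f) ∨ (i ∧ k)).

w ∧ v = w
g ∧ w = z
w ∨ f = f
i ∧ k = i
f ∨ i = e
z ∨ e = e

e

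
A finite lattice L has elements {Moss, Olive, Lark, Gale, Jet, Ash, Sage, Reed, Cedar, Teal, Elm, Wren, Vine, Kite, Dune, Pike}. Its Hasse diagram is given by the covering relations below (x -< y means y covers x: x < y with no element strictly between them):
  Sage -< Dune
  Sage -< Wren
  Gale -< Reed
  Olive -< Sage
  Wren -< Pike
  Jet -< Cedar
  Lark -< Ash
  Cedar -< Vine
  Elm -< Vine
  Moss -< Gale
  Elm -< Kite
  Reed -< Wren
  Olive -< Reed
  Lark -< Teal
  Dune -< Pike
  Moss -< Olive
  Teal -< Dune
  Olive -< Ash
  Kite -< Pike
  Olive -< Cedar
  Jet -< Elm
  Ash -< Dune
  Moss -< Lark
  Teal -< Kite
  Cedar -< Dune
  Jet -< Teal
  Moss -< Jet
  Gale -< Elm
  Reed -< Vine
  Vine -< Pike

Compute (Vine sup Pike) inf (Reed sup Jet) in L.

Vine ∨ Pike = Pike
Reed ∨ Jet = Vine
Pike ∧ Vine = Vine

Vine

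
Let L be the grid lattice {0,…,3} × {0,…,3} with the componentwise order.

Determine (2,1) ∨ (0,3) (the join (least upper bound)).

(2,3)

In a product of chains, the join is componentwise max, giving (2,3).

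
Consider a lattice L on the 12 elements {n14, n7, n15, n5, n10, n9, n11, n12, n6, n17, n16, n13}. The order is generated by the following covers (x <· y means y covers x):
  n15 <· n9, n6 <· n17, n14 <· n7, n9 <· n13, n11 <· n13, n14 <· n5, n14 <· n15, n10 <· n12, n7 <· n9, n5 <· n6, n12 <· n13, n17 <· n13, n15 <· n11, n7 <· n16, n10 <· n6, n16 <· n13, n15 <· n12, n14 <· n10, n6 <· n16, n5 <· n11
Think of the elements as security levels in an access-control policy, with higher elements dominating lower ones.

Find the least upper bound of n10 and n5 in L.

Common upper bounds of {n10, n5}: n13, n16, n17, n6.
The least among these is n6.

n6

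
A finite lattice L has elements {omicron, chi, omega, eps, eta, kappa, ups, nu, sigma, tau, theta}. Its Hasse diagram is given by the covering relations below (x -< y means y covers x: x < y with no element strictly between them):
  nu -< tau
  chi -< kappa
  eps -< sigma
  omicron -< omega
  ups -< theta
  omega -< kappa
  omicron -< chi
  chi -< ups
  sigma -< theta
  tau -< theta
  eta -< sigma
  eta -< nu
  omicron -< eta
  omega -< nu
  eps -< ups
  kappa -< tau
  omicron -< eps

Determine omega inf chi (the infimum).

Common lower bounds of {omega, chi}: omicron.
The greatest among these is omicron.

omicron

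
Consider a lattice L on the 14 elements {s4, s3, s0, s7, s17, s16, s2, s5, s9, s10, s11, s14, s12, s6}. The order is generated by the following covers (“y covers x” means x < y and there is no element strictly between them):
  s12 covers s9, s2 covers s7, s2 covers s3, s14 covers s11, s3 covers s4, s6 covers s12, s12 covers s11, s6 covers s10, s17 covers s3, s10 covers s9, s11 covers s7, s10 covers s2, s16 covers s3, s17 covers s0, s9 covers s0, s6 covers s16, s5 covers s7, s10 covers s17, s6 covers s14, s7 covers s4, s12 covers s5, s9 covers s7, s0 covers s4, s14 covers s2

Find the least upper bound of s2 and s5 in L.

s6

Common upper bounds of {s2, s5}: s6.
The least among these is s6.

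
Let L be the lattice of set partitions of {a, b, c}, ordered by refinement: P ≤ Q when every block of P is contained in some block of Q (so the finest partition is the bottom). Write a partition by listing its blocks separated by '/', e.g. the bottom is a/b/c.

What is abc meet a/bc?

The meet (common refinement) of abc and a/bc intersects blocks pairwise, giving a/bc.

a/bc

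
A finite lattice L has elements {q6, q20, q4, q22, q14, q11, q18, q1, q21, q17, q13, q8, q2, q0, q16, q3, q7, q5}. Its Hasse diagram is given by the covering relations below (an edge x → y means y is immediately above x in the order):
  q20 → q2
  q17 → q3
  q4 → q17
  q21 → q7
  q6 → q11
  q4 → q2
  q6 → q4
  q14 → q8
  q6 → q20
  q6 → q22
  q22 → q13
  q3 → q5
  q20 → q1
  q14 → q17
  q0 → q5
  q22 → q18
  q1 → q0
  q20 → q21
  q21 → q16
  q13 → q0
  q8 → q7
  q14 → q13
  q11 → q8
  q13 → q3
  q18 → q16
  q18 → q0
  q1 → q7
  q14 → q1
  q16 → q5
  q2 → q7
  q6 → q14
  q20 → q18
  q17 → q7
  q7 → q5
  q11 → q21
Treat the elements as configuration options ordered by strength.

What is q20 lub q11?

Common upper bounds of {q20, q11}: q16, q21, q5, q7.
The least among these is q21.

q21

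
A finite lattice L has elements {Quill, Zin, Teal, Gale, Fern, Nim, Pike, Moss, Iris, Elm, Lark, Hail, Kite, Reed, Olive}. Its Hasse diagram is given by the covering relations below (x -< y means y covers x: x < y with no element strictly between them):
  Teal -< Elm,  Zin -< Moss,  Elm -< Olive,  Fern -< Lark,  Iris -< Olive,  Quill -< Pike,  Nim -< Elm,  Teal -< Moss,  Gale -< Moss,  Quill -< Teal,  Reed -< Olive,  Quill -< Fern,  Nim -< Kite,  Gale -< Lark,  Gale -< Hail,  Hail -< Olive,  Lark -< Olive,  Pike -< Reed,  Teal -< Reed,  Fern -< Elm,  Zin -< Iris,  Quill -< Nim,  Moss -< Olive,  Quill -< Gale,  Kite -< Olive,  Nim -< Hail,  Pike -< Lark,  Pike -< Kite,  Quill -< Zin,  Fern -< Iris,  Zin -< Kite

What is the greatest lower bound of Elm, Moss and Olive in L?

Common lower bounds of {Elm, Moss, Olive}: Quill, Teal.
The greatest among these is Teal.

Teal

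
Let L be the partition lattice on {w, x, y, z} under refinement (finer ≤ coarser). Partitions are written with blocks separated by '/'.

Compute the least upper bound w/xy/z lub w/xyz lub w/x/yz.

The join of w/xy/z, w/xyz, w/x/yz merges any blocks that overlap across the partitions, giving w/xyz.

w/xyz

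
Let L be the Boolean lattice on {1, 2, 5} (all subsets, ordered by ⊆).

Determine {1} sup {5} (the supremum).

Under ⊆, join is union: {1} ∪ {5} = {1,5}.

{1,5}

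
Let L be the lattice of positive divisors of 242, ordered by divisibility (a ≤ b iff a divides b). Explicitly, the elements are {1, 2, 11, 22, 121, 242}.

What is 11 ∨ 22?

22

Common upper bounds of {11, 22}: 22, 242.
The least among these is 22.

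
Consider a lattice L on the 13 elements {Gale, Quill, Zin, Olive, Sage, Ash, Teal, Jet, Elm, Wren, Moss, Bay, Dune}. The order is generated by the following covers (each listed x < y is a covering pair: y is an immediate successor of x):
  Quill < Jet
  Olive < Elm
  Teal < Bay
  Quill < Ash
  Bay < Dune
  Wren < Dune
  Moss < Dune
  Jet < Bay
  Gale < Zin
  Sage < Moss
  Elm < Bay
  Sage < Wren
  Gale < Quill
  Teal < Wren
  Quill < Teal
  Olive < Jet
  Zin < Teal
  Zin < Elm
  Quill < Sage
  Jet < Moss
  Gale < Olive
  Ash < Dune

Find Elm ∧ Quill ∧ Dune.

Gale

Common lower bounds of {Elm, Quill, Dune}: Gale.
The greatest among these is Gale.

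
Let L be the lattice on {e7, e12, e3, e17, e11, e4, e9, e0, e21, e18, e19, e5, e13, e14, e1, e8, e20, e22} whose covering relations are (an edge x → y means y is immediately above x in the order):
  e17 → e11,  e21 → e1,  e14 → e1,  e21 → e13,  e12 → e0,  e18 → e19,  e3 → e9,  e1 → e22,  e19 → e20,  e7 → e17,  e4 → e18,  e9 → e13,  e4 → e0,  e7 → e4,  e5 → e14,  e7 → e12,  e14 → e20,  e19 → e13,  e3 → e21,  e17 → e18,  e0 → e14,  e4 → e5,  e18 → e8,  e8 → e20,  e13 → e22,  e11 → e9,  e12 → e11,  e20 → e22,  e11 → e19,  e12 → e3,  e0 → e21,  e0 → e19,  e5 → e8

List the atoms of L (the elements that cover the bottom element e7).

The atoms are exactly the elements that cover e7: e12, e17, e4.

e12, e17, e4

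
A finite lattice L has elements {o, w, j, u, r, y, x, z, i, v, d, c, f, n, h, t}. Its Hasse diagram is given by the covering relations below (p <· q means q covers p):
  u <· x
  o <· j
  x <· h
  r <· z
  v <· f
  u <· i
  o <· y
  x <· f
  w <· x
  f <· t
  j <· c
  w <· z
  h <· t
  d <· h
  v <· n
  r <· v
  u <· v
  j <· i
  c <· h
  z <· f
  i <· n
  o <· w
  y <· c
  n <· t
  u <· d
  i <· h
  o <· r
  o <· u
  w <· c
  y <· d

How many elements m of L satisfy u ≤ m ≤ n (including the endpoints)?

The interval [u, n] = {i, n, u, v}, which has 4 elements.

4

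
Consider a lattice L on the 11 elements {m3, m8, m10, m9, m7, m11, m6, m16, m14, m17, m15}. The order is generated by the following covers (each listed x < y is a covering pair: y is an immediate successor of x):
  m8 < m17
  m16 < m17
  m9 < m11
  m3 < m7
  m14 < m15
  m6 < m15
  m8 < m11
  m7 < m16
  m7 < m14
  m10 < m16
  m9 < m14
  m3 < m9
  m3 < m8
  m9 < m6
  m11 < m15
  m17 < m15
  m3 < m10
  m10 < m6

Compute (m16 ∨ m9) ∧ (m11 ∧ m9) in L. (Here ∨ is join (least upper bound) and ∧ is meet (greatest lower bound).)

m9

m16 ∨ m9 = m15
m11 ∧ m9 = m9
m15 ∧ m9 = m9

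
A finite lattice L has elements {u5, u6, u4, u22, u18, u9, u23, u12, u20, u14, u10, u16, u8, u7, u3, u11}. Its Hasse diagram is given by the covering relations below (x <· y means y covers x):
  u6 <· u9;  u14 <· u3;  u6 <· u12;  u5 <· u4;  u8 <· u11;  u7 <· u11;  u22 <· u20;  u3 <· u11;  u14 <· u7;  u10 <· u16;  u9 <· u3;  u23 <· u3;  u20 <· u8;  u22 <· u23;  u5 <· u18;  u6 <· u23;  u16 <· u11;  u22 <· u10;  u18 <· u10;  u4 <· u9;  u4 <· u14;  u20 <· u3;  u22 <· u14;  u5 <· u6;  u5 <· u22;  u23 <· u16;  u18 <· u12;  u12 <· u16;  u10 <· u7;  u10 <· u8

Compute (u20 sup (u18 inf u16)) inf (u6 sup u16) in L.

u18 ∧ u16 = u18
u20 ∨ u18 = u8
u6 ∨ u16 = u16
u8 ∧ u16 = u10

u10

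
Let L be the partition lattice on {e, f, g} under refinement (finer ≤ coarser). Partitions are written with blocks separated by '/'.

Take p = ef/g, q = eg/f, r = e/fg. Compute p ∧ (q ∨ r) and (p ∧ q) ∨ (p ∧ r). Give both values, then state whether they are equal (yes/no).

q ∨ r = efg, so p ∧ (q ∨ r) = ef/g ∧ efg = ef/g.
p ∧ q = e/f/g and p ∧ r = e/f/g, so (p ∧ q) ∨ (p ∧ r) = e/f/g ∨ e/f/g = e/f/g.
Equal: no.

ef/g; e/f/g; no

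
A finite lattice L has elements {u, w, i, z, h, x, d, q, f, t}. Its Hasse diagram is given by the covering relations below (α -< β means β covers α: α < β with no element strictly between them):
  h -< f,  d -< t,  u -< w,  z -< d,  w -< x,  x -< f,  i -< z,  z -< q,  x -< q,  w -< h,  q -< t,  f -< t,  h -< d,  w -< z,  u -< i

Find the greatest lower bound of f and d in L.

h

Common lower bounds of {f, d}: h, u, w.
The greatest among these is h.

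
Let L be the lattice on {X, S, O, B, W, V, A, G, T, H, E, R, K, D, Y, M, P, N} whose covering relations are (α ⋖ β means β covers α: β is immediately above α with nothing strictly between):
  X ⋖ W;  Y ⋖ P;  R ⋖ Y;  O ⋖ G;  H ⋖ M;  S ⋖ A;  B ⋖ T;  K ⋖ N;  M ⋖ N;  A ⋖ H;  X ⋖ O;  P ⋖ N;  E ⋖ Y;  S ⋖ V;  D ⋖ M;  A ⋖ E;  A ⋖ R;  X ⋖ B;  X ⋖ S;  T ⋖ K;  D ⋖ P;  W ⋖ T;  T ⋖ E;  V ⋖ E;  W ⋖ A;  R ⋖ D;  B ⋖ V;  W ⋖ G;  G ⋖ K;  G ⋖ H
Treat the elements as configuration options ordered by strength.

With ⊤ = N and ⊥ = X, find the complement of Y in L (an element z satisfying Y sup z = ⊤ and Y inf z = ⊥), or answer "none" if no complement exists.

O

Need z with Y ∨ z = N and Y ∧ z = X.
Checking each element gives: O.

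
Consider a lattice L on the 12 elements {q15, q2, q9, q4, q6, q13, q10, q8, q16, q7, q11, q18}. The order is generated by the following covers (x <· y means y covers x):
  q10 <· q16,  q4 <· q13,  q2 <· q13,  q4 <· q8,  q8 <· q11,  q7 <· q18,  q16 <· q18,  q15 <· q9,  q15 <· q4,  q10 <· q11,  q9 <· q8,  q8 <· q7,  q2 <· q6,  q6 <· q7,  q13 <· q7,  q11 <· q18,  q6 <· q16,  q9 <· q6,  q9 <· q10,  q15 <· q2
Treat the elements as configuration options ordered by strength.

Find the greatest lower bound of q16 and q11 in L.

q10

Common lower bounds of {q16, q11}: q10, q15, q9.
The greatest among these is q10.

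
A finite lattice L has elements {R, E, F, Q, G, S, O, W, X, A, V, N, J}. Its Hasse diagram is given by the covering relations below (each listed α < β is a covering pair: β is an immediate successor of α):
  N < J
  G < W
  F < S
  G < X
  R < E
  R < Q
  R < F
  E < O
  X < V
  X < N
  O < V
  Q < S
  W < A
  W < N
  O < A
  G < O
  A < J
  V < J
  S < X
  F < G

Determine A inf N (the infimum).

W

Common lower bounds of {A, N}: F, G, R, W.
The greatest among these is W.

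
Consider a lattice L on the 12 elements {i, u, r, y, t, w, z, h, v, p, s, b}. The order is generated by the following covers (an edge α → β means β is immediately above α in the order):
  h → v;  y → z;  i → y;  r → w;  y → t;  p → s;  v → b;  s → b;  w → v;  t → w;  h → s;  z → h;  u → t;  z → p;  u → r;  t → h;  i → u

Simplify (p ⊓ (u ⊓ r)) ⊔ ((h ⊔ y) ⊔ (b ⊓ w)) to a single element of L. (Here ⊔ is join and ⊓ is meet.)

v

u ∧ r = u
p ∧ u = i
h ∨ y = h
b ∧ w = w
h ∨ w = v
i ∨ v = v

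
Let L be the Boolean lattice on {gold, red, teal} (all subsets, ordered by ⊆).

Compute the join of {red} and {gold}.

Common upper bounds of {{red}, {gold}}: {gold,red,teal}, {gold,red}.
The least among these is {gold,red}.

{gold,red}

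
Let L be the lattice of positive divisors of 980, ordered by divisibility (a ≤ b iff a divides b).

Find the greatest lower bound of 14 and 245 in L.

In the divisibility order, the meet is the greatest common divisor: gcd(14, 245) = 7.

7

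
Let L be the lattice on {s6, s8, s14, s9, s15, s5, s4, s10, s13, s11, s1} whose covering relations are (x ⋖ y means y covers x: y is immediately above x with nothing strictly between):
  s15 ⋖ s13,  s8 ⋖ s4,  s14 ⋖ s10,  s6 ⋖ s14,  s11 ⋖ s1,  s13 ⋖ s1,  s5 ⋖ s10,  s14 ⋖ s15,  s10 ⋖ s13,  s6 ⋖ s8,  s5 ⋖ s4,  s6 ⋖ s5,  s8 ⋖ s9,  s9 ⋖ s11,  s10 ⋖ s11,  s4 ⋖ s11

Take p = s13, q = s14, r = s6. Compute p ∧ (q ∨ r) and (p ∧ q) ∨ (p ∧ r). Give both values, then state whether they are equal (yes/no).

s14; s14; yes

q ∨ r = s14, so p ∧ (q ∨ r) = s13 ∧ s14 = s14.
p ∧ q = s14 and p ∧ r = s6, so (p ∧ q) ∨ (p ∧ r) = s14 ∨ s6 = s14.
Equal: yes.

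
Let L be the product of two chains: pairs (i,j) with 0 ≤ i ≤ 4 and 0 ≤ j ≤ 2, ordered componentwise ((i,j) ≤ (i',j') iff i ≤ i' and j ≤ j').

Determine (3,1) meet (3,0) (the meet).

(3,0)

In a product of chains, the meet is componentwise min, giving (3,0).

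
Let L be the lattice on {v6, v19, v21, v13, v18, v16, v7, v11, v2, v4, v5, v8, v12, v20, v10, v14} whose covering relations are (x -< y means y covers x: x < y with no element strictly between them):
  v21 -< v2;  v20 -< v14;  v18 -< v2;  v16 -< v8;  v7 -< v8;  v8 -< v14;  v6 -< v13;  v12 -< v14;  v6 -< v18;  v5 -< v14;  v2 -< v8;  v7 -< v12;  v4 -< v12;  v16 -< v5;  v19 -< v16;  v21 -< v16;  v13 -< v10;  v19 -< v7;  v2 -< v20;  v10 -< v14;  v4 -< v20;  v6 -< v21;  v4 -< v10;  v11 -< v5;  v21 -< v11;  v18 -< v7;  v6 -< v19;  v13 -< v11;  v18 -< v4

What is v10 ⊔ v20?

v14

Common upper bounds of {v10, v20}: v14.
The least among these is v14.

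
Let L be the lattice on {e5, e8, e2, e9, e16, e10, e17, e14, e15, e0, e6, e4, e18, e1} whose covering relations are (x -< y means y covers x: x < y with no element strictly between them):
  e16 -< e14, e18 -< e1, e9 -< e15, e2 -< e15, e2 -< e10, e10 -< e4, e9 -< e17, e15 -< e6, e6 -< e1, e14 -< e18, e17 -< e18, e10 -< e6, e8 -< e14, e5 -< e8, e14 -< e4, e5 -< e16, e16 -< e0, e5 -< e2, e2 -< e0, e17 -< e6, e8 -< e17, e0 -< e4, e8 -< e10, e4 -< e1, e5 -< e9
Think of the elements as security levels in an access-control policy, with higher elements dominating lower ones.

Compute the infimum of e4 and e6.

Common lower bounds of {e4, e6}: e10, e2, e5, e8.
The greatest among these is e10.

e10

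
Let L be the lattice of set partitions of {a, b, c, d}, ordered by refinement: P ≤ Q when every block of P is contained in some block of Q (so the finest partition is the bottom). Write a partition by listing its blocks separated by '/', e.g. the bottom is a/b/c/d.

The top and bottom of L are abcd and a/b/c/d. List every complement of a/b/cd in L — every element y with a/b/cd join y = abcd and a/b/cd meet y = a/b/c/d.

Need y with a/b/cd ∨ y = abcd and a/b/cd ∧ y = a/b/c/d.
Checking each element gives: abc/d, abd/c, ac/bd, ad/bc.

abc/d, abd/c, ac/bd, ad/bc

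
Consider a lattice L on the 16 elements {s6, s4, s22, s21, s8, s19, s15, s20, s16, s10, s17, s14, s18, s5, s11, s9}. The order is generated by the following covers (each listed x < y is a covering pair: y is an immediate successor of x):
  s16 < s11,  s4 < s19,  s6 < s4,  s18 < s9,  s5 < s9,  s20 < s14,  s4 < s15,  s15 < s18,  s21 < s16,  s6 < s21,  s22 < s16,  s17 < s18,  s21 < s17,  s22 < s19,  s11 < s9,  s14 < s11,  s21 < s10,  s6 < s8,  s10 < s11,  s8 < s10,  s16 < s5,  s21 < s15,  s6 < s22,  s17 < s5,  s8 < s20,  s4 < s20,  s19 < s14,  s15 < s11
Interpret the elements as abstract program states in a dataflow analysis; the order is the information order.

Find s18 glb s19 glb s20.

s4

Common lower bounds of {s18, s19, s20}: s4, s6.
The greatest among these is s4.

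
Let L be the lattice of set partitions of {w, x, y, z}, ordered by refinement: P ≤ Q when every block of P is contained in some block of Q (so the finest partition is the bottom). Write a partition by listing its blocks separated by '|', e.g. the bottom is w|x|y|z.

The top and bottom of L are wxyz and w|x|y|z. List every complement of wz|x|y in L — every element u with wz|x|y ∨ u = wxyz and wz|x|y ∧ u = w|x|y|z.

wxy|z, wx|yz, wy|xz, w|xyz

Need u with wz|x|y ∨ u = wxyz and wz|x|y ∧ u = w|x|y|z.
Checking each element gives: wxy|z, wx|yz, wy|xz, w|xyz.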